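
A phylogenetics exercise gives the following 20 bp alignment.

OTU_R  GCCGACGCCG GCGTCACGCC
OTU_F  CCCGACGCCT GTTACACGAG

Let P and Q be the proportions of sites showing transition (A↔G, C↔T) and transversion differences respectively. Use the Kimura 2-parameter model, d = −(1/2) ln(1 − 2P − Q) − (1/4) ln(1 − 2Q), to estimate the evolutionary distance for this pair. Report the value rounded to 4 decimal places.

Differing sites — 1:G/C (Tv); 10:G/T (Tv); 12:C/T (Ti); 13:G/T (Tv); 14:T/A (Tv); 19:C/A (Tv); 20:C/G (Tv).
Of the 7 differences, 1 transition and 6 transversions over 20 sites: P = 1/20 = 0.050000, Q = 6/20 = 0.300000.
d = −0.5·ln(0.600000) − 0.25·ln(0.400000) = −0.5·(-0.510826) − 0.25·(-0.916291) = 0.4845.

0.4845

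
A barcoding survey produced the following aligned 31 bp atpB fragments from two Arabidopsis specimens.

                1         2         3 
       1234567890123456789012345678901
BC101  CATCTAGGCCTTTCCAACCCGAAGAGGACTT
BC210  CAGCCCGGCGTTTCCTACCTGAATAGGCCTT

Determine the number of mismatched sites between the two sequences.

The sequences differ at positions 3 (T/G), 5 (T/C), 6 (A/C), 10 (C/G), 16 (A/T), 20 (C/T), 24 (G/T), 28 (A/C).
That gives 8 mismatches out of 31 aligned sites, so the Hamming distance is 8.

8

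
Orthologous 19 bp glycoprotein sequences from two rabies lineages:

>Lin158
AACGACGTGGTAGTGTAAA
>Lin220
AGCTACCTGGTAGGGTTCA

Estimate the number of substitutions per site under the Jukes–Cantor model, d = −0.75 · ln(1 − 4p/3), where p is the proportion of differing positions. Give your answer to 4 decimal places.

The sequences differ at positions 2 (A/G), 4 (G/T), 7 (G/C), 14 (T/G), 17 (A/T), 18 (A/C).
p = 6/19 = 0.315789.
d = −0.75 · ln(1 − (4/3)·0.315789) = −0.75 · ln(0.578948) = −0.75 · (-0.546543) = 0.4099.

0.4099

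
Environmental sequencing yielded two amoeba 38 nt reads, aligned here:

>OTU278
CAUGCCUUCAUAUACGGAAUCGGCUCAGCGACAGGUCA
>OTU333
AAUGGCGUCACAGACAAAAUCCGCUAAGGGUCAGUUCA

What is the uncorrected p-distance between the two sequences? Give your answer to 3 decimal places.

Differing sites — 1:C/A; 5:C/G; 7:U/G; 11:U/C; 13:U/G; 16:G/A; 17:G/A; 22:G/C; 26:C/A; 29:C/G; 31:A/U; 35:G/U.
There are 12 differences over 38 sites, so p = 12/38 = 0.316.

0.316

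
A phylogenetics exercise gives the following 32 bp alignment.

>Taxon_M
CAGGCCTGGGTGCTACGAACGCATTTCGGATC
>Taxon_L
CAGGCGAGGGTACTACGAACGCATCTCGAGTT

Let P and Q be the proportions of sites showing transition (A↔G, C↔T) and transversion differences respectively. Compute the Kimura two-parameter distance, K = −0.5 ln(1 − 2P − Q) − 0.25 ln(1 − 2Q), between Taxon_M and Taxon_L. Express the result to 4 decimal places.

Differing sites — 6:C/G (Tv); 7:T/A (Tv); 12:G/A (Ti); 25:T/C (Ti); 29:G/A (Ti); 30:A/G (Ti); 32:C/T (Ti).
Of the 7 differences, 5 transitions and 2 transversions over 32 sites: P = 5/32 = 0.156250, Q = 2/32 = 0.062500.
d = −0.5·ln(0.625000) − 0.25·ln(0.875000) = −0.5·(-0.470004) − 0.25·(-0.133531) = 0.2684.

0.2684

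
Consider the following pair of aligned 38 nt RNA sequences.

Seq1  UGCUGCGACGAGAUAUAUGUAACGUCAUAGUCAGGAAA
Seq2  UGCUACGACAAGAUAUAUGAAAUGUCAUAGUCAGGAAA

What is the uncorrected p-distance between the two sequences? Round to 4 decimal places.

0.1053

Mismatches occur at site 5 (G↔A), site 10 (G↔A), site 20 (U↔A), site 23 (C↔U).
There are 4 differences over 38 sites, so p = 4/38 = 0.1053.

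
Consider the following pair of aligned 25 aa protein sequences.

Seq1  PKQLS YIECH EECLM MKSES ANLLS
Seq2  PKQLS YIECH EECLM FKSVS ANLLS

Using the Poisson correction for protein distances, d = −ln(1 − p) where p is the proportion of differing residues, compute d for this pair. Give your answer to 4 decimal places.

0.0834

Differing sites — 16:M/F; 19:E/V.
p = 2/25 = 0.080000.
d = −ln(1 − 0.080000) = −ln(0.920000) = 0.0834.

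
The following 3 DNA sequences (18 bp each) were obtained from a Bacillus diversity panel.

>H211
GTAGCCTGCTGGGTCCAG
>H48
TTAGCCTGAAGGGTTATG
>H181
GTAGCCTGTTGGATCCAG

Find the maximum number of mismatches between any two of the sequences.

7

Pairwise Hamming distances:
  H211 vs H48: 6
  H211 vs H181: 2
  H48 vs H181: 7
The largest is 7, between H48 and H181.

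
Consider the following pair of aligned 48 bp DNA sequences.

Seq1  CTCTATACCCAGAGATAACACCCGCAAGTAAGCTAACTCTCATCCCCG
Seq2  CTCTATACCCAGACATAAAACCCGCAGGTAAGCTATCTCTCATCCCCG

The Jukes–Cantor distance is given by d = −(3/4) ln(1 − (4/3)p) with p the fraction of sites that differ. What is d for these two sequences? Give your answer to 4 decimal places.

0.0883

Mismatches occur at site 14 (G/C), site 19 (C/A), site 27 (A/G), site 36 (A/T).
p = 4/48 = 0.083333.
d = −0.75 · ln(1 − (4/3)·0.083333) = −0.75 · ln(0.888889) = −0.75 · (-0.117783) = 0.0883.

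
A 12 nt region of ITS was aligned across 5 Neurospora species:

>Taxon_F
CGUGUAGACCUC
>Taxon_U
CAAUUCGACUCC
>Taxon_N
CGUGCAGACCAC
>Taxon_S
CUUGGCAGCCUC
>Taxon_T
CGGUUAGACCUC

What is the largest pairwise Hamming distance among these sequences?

8

Pairwise Hamming distances:
  Taxon_F vs Taxon_U: 6
  Taxon_F vs Taxon_N: 2
  Taxon_F vs Taxon_S: 5
  Taxon_F vs Taxon_T: 2
  Taxon_U vs Taxon_N: 7
  Taxon_U vs Taxon_S: 8
  Taxon_U vs Taxon_T: 5
  Taxon_N vs Taxon_S: 6
  Taxon_N vs Taxon_T: 4
  Taxon_S vs Taxon_T: 7
The largest is 8, between Taxon_U and Taxon_S.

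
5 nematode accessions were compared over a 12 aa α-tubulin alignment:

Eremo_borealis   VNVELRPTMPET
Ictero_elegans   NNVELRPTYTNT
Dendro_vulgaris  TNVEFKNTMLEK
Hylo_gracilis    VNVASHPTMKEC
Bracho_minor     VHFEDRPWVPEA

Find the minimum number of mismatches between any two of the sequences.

4

Pairwise Hamming distances:
  Eremo_borealis vs Ictero_elegans: 4
  Eremo_borealis vs Dendro_vulgaris: 6
  Eremo_borealis vs Hylo_gracilis: 5
  Eremo_borealis vs Bracho_minor: 6
  Ictero_elegans vs Dendro_vulgaris: 8
  Ictero_elegans vs Hylo_gracilis: 8
  Ictero_elegans vs Bracho_minor: 9
  Dendro_vulgaris vs Hylo_gracilis: 7
  Dendro_vulgaris vs Bracho_minor: 10
  Hylo_gracilis vs Bracho_minor: 9
The smallest is 4, between Eremo_borealis and Ictero_elegans.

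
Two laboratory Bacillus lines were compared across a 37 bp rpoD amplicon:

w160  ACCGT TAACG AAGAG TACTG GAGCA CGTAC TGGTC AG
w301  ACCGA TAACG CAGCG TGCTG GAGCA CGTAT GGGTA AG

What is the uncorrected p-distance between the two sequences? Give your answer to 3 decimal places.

0.189

The sequences differ at positions 5 (T/A), 11 (A/C), 14 (A/C), 17 (A/G), 30 (C/T), 31 (T/G), 35 (C/A).
There are 7 differences over 37 sites, so p = 7/37 = 0.189.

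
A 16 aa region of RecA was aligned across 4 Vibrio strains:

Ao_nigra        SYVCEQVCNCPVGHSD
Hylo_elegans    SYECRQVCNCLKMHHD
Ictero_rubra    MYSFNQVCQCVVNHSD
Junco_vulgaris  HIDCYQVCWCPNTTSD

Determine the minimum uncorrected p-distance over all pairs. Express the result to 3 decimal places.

Pairwise Hamming distances:
  Ao_nigra vs Hylo_elegans: 6
  Ao_nigra vs Ictero_rubra: 7
  Ao_nigra vs Junco_vulgaris: 8
  Hylo_elegans vs Ictero_rubra: 9
  Hylo_elegans vs Junco_vulgaris: 10
  Ictero_rubra vs Junco_vulgaris: 10
The smallest is 6 mismatches, between Ao_nigra and Hylo_elegans; p = 6/16 = 0.375.

0.375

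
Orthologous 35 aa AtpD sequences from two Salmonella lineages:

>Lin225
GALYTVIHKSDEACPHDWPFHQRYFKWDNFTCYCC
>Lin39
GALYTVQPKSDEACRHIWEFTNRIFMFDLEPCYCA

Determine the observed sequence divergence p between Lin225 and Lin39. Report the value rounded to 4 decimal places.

0.4000

Mismatches occur at site 7 (I/Q), site 8 (H/P), site 15 (P/R), site 17 (D/I), site 19 (P/E), site 21 (H/T), site 22 (Q/N), site 24 (Y/I), site 26 (K/M), site 27 (W/F), site 29 (N/L), site 30 (F/E), site 31 (T/P), site 35 (C/A).
There are 14 differences over 35 sites, so p = 14/35 = 0.4000.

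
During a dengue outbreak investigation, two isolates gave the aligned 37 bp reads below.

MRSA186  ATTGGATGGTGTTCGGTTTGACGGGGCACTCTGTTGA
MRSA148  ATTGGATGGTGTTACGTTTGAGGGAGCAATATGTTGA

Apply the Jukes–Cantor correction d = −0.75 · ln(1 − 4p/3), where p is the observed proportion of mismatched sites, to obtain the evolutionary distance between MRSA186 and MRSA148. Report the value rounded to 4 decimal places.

Differing sites — 14:C/A; 15:G/C; 22:C/G; 25:G/A; 29:C/A; 31:C/A.
p = 6/37 = 0.162162.
d = −0.75 · ln(1 − (4/3)·0.162162) = −0.75 · ln(0.783784) = −0.75 · (-0.243622) = 0.1827.

0.1827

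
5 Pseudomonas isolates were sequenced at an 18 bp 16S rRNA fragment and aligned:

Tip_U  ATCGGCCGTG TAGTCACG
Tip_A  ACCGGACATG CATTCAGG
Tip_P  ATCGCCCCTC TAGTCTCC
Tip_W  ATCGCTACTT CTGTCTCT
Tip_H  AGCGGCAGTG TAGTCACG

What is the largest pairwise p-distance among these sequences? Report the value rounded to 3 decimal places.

0.611

Pairwise Hamming distances:
  Tip_U vs Tip_A: 6
  Tip_U vs Tip_P: 5
  Tip_U vs Tip_W: 9
  Tip_U vs Tip_H: 2
  Tip_A vs Tip_P: 10
  Tip_A vs Tip_W: 11
  Tip_A vs Tip_H: 7
  Tip_P vs Tip_W: 6
  Tip_P vs Tip_H: 7
  Tip_W vs Tip_H: 9
The largest is 11 mismatches, between Tip_A and Tip_W; p = 11/18 = 0.611.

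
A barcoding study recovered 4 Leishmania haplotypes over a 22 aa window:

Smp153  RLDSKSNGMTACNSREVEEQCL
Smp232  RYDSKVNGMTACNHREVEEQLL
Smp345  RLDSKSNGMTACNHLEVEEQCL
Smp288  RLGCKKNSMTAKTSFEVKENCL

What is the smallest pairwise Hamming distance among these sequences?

2

Pairwise Hamming distances:
  Smp153 vs Smp232: 4
  Smp153 vs Smp345: 2
  Smp153 vs Smp288: 9
  Smp232 vs Smp345: 4
  Smp232 vs Smp288: 12
  Smp345 vs Smp288: 10
The smallest is 2, between Smp153 and Smp345.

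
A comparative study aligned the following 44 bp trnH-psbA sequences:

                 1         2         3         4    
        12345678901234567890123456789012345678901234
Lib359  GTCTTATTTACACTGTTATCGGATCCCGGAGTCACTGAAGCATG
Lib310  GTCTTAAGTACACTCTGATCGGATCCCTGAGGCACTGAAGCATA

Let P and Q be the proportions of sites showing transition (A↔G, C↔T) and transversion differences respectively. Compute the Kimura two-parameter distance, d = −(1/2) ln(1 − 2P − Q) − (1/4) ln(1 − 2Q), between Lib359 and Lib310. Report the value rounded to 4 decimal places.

0.1799

Mismatches occur at site 7 (T→A, transversion), site 8 (T→G, transversion), site 15 (G→C, transversion), site 17 (T→G, transversion), site 28 (G→T, transversion), site 32 (T→G, transversion), site 44 (G→A, transition).
Of the 7 differences, 1 transition and 6 transversions over 44 sites: P = 1/44 = 0.022727, Q = 6/44 = 0.136364.
d = −0.5·ln(0.818182) − 0.25·ln(0.727272) = −0.5·(-0.200670) − 0.25·(-0.318455) = 0.1799.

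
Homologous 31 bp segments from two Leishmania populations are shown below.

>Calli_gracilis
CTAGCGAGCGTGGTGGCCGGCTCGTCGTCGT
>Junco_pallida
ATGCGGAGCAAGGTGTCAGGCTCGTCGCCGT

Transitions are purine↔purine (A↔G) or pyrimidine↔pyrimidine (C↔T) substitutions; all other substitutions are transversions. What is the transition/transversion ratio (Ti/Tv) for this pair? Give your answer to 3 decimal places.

Differing sites — 1:C/A (Tv); 3:A/G (Ti); 4:G/C (Tv); 5:C/G (Tv); 10:G/A (Ti); 11:T/A (Tv); 16:G/T (Tv); 18:C/A (Tv); 28:T/C (Ti).
Of the 9 differences, 3 transitions and 6 transversions, so Ti/Tv = 3/6 = 0.500.

0.500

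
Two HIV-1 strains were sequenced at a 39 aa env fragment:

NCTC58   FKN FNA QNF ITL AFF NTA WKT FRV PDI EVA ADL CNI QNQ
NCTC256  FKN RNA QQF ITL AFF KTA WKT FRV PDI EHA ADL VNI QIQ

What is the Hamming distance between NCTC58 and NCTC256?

6

Mismatches occur at site 4 (F↔R), site 8 (N↔Q), site 16 (N↔K), site 29 (V↔H), site 34 (C↔V), site 38 (N↔I).
That gives 6 mismatches out of 39 aligned sites, so the Hamming distance is 6.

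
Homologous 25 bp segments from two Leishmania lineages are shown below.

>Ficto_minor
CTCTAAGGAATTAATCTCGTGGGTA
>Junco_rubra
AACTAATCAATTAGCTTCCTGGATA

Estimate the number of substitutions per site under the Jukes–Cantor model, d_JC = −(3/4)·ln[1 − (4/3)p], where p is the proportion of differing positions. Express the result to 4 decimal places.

Differing sites — 1:C/A; 2:T/A; 7:G/T; 8:G/C; 14:A/G; 15:T/C; 16:C/T; 19:G/C; 23:G/A.
p = 9/25 = 0.360000.
d = −0.75 · ln(1 − (4/3)·0.360000) = −0.75 · ln(0.520000) = −0.75 · (-0.653926) = 0.4904.

0.4904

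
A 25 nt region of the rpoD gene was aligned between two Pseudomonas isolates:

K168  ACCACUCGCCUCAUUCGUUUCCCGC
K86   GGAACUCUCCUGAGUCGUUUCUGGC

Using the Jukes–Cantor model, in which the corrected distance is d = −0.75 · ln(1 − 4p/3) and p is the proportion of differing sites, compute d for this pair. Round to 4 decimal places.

0.4172

The sequences differ at positions 1 (A/G), 2 (C/G), 3 (C/A), 8 (G/U), 12 (C/G), 14 (U/G), 22 (C/U), 23 (C/G).
p = 8/25 = 0.320000.
d = −0.75 · ln(1 − (4/3)·0.320000) = −0.75 · ln(0.573333) = −0.75 · (-0.556289) = 0.4172.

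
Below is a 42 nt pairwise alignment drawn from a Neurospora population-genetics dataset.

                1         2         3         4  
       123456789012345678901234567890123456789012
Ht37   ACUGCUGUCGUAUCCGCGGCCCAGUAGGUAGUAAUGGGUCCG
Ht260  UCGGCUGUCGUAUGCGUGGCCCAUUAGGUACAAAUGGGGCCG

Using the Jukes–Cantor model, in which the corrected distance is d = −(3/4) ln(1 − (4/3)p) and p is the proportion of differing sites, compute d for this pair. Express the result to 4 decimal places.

0.2197

Differing sites — 1:A/U; 3:U/G; 14:C/G; 17:C/U; 24:G/U; 31:G/C; 32:U/A; 39:U/G.
p = 8/42 = 0.190476.
d = −0.75 · ln(1 − (4/3)·0.190476) = −0.75 · ln(0.746032) = −0.75 · (-0.292987) = 0.2197.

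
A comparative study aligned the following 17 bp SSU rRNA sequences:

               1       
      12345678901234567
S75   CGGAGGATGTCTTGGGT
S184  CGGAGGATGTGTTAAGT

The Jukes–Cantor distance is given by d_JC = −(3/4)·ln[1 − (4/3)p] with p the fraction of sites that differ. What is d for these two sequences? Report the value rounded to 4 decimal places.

0.2012

Differing sites — 11:C/G; 14:G/A; 15:G/A.
p = 3/17 = 0.176471.
d = −0.75 · ln(1 − (4/3)·0.176471) = −0.75 · ln(0.764705) = −0.75 · (-0.268265) = 0.2012.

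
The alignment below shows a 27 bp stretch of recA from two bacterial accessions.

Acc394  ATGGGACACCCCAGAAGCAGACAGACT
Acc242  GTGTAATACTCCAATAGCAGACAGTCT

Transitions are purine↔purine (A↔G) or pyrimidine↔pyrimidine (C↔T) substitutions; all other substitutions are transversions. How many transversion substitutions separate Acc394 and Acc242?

Differing sites — 1:A/G (Ti); 4:G/T (Tv); 5:G/A (Ti); 7:C/T (Ti); 10:C/T (Ti); 14:G/A (Ti); 15:A/T (Tv); 25:A/T (Tv).
Of the 8 differences, 5 transitions and 3 transversions, so the answer is 3.

3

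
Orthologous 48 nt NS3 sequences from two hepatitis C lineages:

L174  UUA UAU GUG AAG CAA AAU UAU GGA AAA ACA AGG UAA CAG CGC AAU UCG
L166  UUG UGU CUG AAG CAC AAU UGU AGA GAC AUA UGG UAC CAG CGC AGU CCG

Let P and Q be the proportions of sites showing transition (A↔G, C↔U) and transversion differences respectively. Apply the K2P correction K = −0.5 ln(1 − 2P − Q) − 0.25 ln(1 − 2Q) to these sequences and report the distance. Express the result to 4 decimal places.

0.3461

The sequences differ at positions 3 (A/G, transition), 5 (A/G, transition), 7 (G/C, transversion), 15 (A/C, transversion), 20 (A/G, transition), 22 (G/A, transition), 25 (A/G, transition), 27 (A/C, transversion), 29 (C/U, transition), 31 (A/U, transversion), 36 (A/C, transversion), 44 (A/G, transition), 46 (U/C, transition).
Of the 13 differences, 8 transitions and 5 transversions over 48 sites: P = 8/48 = 0.166667, Q = 5/48 = 0.104167.
d = −0.5·ln(0.562499) − 0.25·ln(0.791666) = −0.5·(-0.575366) − 0.25·(-0.233616) = 0.3461.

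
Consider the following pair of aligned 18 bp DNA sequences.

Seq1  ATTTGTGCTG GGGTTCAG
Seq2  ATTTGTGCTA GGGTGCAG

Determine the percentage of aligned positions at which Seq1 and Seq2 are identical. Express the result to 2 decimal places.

Mismatches occur at site 10 (G→A), site 15 (T→G).
16 of the 18 sites match, so the percent identity is 16/18 × 100 = 88.89%.

88.89%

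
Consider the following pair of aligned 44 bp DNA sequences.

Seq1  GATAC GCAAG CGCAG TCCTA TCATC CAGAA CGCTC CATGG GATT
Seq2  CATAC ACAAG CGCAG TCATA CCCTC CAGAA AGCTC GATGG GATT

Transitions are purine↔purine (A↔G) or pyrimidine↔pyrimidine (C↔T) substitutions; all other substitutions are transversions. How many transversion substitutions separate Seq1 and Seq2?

Mismatches occur at site 1 (G↔C, transversion), site 6 (G↔A, transition), site 18 (C↔A, transversion), site 21 (T↔C, transition), site 23 (A↔C, transversion), site 31 (C↔A, transversion), site 36 (C↔G, transversion).
Of the 7 differences, 2 transitions and 5 transversions, so the answer is 5.

5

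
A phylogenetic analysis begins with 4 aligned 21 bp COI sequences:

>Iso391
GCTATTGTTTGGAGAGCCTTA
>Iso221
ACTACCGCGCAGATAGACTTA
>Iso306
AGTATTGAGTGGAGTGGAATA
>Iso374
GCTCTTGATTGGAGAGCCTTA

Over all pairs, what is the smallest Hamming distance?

2

Pairwise Hamming distances:
  Iso391 vs Iso221: 9
  Iso391 vs Iso306: 8
  Iso391 vs Iso374: 2
  Iso221 vs Iso306: 11
  Iso221 vs Iso374: 10
  Iso306 vs Iso374: 8
The smallest is 2, between Iso391 and Iso374.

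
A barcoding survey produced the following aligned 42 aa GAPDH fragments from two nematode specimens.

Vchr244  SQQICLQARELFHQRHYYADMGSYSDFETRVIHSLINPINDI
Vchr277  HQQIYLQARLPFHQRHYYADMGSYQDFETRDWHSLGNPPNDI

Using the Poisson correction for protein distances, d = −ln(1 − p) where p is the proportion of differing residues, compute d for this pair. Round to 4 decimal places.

The sequences differ at positions 1 (S/H), 5 (C/Y), 10 (E/L), 11 (L/P), 25 (S/Q), 31 (V/D), 32 (I/W), 36 (I/G), 39 (I/P).
p = 9/42 = 0.214286.
d = −ln(1 − 0.214286) = −ln(0.785714) = 0.2412.

0.2412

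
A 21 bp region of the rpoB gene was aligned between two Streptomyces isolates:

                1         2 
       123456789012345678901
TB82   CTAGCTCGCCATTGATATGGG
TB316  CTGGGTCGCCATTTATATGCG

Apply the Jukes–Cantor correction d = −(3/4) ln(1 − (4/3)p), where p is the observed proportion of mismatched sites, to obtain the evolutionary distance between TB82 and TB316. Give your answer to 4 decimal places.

Mismatches occur at site 3 (A/G), site 5 (C/G), site 14 (G/T), site 20 (G/C).
p = 4/21 = 0.190476.
d = −0.75 · ln(1 − (4/3)·0.190476) = −0.75 · ln(0.746032) = −0.75 · (-0.292987) = 0.2197.

0.2197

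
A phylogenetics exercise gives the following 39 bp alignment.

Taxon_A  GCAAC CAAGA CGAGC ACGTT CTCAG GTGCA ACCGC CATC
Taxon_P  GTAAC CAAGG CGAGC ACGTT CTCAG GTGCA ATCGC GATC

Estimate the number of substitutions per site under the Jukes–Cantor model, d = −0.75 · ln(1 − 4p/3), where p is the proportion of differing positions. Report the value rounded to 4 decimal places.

0.1103

The sequences differ at positions 2 (C/T), 10 (A/G), 32 (C/T), 36 (C/G).
p = 4/39 = 0.102564.
d = −0.75 · ln(1 − (4/3)·0.102564) = −0.75 · ln(0.863248) = −0.75 · (-0.147053) = 0.1103.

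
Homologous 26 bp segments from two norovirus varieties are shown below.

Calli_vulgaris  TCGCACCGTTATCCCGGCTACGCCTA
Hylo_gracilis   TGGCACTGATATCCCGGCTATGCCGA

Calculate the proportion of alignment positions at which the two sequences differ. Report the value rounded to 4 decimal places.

Mismatches occur at site 2 (C→G), site 7 (C→T), site 9 (T→A), site 21 (C→T), site 25 (T→G).
There are 5 differences over 26 sites, so p = 5/26 = 0.1923.

0.1923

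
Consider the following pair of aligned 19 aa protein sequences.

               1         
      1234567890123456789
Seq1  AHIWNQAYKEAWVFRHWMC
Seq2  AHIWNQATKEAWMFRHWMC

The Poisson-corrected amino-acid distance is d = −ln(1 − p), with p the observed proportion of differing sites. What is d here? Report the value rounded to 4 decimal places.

0.1112

Differing sites — 8:Y/T; 13:V/M.
p = 2/19 = 0.105263.
d = −ln(1 − 0.105263) = −ln(0.894737) = 0.1112.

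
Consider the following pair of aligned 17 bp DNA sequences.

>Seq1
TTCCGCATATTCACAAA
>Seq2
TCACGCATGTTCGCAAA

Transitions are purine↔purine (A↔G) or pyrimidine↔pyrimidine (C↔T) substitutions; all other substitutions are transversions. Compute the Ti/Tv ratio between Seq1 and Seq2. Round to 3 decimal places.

Mismatches occur at site 2 (T↔C, transition), site 3 (C↔A, transversion), site 9 (A↔G, transition), site 13 (A↔G, transition).
Of the 4 differences, 3 transitions and 1 transversion, so Ti/Tv = 3/1 = 3.000.

3.000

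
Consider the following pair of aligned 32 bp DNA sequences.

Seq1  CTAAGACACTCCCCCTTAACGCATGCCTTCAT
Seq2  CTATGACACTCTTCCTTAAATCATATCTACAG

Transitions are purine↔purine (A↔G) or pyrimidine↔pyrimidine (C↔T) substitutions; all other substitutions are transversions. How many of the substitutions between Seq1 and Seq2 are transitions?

4

The sequences differ at positions 4 (A/T, transversion), 12 (C/T, transition), 13 (C/T, transition), 20 (C/A, transversion), 21 (G/T, transversion), 25 (G/A, transition), 26 (C/T, transition), 29 (T/A, transversion), 32 (T/G, transversion).
Of the 9 differences, 4 transitions and 5 transversions, so the answer is 4.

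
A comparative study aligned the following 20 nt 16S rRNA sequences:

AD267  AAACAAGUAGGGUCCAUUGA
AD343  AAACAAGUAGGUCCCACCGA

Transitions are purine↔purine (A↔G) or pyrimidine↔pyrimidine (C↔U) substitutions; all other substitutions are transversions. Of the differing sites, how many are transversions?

Mismatches occur at site 12 (G/U, transversion), site 13 (U/C, transition), site 17 (U/C, transition), site 18 (U/C, transition).
Of the 4 differences, 3 transitions and 1 transversion, so the answer is 1.

1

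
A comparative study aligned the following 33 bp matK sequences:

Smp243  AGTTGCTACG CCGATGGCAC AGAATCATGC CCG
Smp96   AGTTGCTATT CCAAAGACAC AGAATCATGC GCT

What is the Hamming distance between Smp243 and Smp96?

7

Differing sites — 9:C/T; 10:G/T; 13:G/A; 15:T/A; 17:G/A; 31:C/G; 33:G/T.
That gives 7 mismatches out of 33 aligned sites, so the Hamming distance is 7.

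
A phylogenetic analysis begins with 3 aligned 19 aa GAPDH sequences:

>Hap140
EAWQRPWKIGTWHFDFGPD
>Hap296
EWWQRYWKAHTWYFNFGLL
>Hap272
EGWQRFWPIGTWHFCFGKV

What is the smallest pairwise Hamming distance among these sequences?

6

Pairwise Hamming distances:
  Hap140 vs Hap296: 8
  Hap140 vs Hap272: 6
  Hap296 vs Hap272: 9
The smallest is 6, between Hap140 and Hap272.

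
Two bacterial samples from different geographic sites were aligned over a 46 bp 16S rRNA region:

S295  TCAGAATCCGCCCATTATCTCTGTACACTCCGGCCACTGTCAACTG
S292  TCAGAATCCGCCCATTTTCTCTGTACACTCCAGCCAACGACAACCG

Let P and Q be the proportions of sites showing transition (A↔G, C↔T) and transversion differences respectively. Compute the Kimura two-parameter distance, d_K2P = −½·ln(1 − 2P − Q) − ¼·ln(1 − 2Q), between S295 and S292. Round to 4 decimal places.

Differing sites — 17:A/T (Tv); 32:G/A (Ti); 37:C/A (Tv); 38:T/C (Ti); 40:T/A (Tv); 45:T/C (Ti).
Of the 6 differences, 3 transitions and 3 transversions over 46 sites: P = 3/46 = 0.065217, Q = 3/46 = 0.065217.
d = −0.5·ln(0.804349) − 0.25·ln(0.869566) = −0.5·(-0.217722) − 0.25·(-0.139761) = 0.1438.

0.1438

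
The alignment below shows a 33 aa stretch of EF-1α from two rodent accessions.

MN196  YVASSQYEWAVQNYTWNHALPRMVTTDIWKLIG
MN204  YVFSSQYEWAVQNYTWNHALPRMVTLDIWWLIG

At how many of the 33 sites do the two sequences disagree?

3

Differing sites — 3:A/F; 26:T/L; 30:K/W.
That gives 3 mismatches out of 33 aligned sites, so the Hamming distance is 3.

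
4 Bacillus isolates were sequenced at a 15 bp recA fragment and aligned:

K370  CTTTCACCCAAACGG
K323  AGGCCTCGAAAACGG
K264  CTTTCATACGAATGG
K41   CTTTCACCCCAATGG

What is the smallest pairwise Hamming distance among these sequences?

2

Pairwise Hamming distances:
  K370 vs K323: 7
  K370 vs K264: 4
  K370 vs K41: 2
  K323 vs K264: 10
  K323 vs K41: 9
  K264 vs K41: 3
The smallest is 2, between K370 and K41.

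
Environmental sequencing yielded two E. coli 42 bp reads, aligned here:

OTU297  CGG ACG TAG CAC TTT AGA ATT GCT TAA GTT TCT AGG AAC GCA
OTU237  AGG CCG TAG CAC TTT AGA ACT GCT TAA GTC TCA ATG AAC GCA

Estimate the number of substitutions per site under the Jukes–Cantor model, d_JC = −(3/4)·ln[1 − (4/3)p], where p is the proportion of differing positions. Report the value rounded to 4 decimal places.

The sequences differ at positions 1 (C/A), 4 (A/C), 20 (T/C), 30 (T/C), 33 (T/A), 35 (G/T).
p = 6/42 = 0.142857.
d = −0.75 · ln(1 − (4/3)·0.142857) = −0.75 · ln(0.809524) = −0.75 · (-0.211309) = 0.1585.

0.1585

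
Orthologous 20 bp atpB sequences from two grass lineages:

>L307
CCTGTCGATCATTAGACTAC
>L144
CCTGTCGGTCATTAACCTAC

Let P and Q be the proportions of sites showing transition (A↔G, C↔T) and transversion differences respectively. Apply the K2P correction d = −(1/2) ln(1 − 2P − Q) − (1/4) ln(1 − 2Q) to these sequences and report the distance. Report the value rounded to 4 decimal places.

Differing sites — 8:A/G (Ti); 15:G/A (Ti); 16:A/C (Tv).
Of the 3 differences, 2 transitions and 1 transversion over 20 sites: P = 2/20 = 0.100000, Q = 1/20 = 0.050000.
d = −0.5·ln(0.750000) − 0.25·ln(0.900000) = −0.5·(-0.287682) − 0.25·(-0.105361) = 0.1702.

0.1702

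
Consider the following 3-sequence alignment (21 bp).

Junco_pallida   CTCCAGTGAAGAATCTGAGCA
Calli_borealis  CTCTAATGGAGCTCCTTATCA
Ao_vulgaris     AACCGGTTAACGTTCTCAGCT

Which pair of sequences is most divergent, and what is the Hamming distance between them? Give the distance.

13

Pairwise Hamming distances:
  Junco_pallida vs Calli_borealis: 8
  Junco_pallida vs Ao_vulgaris: 9
  Calli_borealis vs Ao_vulgaris: 13
The largest is 13, between Calli_borealis and Ao_vulgaris.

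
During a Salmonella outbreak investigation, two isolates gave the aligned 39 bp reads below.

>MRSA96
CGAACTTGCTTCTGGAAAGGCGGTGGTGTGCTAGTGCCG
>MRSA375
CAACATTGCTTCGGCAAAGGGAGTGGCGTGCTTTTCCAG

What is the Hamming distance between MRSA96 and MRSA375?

Differing sites — 2:G/A; 4:A/C; 5:C/A; 13:T/G; 15:G/C; 21:C/G; 22:G/A; 27:T/C; 33:A/T; 34:G/T; 36:G/C; 38:C/A.
That gives 12 mismatches out of 39 aligned sites, so the Hamming distance is 12.

12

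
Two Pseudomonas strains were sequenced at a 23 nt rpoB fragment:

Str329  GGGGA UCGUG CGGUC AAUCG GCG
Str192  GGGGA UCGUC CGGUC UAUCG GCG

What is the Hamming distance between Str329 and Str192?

2

Mismatches occur at site 10 (G→C), site 16 (A→U).
That gives 2 mismatches out of 23 aligned sites, so the Hamming distance is 2.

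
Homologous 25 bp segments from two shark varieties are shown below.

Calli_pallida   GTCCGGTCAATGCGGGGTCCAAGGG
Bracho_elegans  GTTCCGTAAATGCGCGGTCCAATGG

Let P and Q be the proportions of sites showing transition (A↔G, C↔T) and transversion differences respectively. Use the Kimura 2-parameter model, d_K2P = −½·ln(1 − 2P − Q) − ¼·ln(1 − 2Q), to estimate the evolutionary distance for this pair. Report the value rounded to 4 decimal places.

The sequences differ at positions 3 (C/T, transition), 5 (G/C, transversion), 8 (C/A, transversion), 15 (G/C, transversion), 23 (G/T, transversion).
Of the 5 differences, 1 transition and 4 transversions over 25 sites: P = 1/25 = 0.040000, Q = 4/25 = 0.160000.
d = −0.5·ln(0.760000) − 0.25·ln(0.680000) = −0.5·(-0.274437) − 0.25·(-0.385662) = 0.2336.

0.2336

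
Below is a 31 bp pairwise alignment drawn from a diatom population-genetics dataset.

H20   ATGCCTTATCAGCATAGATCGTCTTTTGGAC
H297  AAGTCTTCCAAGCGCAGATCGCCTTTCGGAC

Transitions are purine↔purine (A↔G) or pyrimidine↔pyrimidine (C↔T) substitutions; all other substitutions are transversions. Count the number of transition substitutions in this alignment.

6

Mismatches occur at site 2 (T→A, transversion), site 4 (C→T, transition), site 8 (A→C, transversion), site 9 (T→C, transition), site 10 (C→A, transversion), site 14 (A→G, transition), site 15 (T→C, transition), site 22 (T→C, transition), site 27 (T→C, transition).
Of the 9 differences, 6 transitions and 3 transversions, so the answer is 6.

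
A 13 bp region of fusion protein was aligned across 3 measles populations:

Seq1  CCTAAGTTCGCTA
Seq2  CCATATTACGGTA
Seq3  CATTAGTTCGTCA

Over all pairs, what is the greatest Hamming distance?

Pairwise Hamming distances:
  Seq1 vs Seq2: 5
  Seq1 vs Seq3: 4
  Seq2 vs Seq3: 6
The largest is 6, between Seq2 and Seq3.

6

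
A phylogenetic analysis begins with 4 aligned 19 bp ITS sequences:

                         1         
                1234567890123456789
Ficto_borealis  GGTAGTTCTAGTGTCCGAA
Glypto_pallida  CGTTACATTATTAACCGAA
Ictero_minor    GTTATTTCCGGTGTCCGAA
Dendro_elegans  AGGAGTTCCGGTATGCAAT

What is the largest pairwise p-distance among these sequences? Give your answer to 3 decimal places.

Pairwise Hamming distances:
  Ficto_borealis vs Glypto_pallida: 9
  Ficto_borealis vs Ictero_minor: 4
  Ficto_borealis vs Dendro_elegans: 8
  Glypto_pallida vs Ictero_minor: 12
  Glypto_pallida vs Dendro_elegans: 14
  Ictero_minor vs Dendro_elegans: 8
The largest is 14 mismatches, between Glypto_pallida and Dendro_elegans; p = 14/19 = 0.737.

0.737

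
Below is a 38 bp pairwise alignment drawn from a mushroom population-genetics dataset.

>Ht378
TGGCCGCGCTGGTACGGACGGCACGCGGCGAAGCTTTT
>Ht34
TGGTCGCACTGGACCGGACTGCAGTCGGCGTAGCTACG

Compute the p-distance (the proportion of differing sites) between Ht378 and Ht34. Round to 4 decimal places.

0.2895

The sequences differ at positions 4 (C/T), 8 (G/A), 13 (T/A), 14 (A/C), 20 (G/T), 24 (C/G), 25 (G/T), 31 (A/T), 36 (T/A), 37 (T/C), 38 (T/G).
There are 11 differences over 38 sites, so p = 11/38 = 0.2895.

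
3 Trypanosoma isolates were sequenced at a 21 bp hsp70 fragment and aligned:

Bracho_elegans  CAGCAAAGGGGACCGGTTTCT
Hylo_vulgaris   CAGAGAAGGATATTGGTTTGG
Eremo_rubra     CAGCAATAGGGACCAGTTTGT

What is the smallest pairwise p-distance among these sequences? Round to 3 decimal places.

0.190

Pairwise Hamming distances:
  Bracho_elegans vs Hylo_vulgaris: 8
  Bracho_elegans vs Eremo_rubra: 4
  Hylo_vulgaris vs Eremo_rubra: 10
The smallest is 4 mismatches, between Bracho_elegans and Eremo_rubra; p = 4/21 = 0.190.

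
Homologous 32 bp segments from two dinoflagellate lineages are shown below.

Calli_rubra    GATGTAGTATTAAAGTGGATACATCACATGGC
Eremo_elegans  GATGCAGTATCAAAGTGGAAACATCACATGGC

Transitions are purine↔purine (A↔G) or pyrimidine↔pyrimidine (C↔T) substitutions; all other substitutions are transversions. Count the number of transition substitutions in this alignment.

Differing sites — 5:T/C (Ti); 11:T/C (Ti); 20:T/A (Tv).
Of the 3 differences, 2 transitions and 1 transversion, so the answer is 2.

2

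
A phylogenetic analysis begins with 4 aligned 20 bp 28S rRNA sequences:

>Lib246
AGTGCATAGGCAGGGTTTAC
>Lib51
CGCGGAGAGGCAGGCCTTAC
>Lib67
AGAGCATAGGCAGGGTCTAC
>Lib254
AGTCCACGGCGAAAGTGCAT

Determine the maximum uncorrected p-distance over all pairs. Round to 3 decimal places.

Pairwise Hamming distances:
  Lib246 vs Lib51: 6
  Lib246 vs Lib67: 2
  Lib246 vs Lib254: 10
  Lib51 vs Lib67: 7
  Lib51 vs Lib254: 15
  Lib67 vs Lib254: 11
The largest is 15 mismatches, between Lib51 and Lib254; p = 15/20 = 0.750.

0.750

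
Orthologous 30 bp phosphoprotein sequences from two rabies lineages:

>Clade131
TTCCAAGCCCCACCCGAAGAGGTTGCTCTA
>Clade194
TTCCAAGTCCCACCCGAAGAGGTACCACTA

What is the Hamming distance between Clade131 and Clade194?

4

Differing sites — 8:C/T; 24:T/A; 25:G/C; 27:T/A.
That gives 4 mismatches out of 30 aligned sites, so the Hamming distance is 4.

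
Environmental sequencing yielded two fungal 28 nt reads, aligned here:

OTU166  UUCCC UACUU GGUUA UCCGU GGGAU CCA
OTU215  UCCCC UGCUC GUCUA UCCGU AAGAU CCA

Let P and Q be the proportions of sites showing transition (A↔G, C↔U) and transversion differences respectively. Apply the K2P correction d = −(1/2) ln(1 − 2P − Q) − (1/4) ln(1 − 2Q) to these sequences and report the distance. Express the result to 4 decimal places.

Differing sites — 2:U/C (Ti); 7:A/G (Ti); 10:U/C (Ti); 12:G/U (Tv); 13:U/C (Ti); 21:G/A (Ti); 22:G/A (Ti).
Of the 7 differences, 6 transitions and 1 transversion over 28 sites: P = 6/28 = 0.214286, Q = 1/28 = 0.035714.
d = −0.5·ln(0.535714) − 0.25·ln(0.928572) = −0.5·(-0.624155) − 0.25·(-0.074107) = 0.3306.

0.3306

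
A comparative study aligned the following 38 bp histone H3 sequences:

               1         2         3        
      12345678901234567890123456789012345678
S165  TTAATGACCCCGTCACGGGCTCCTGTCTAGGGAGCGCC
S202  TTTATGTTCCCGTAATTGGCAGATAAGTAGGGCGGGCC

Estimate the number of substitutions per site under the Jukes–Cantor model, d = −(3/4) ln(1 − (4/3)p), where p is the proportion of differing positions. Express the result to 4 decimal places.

0.5068

Mismatches occur at site 3 (A/T), site 7 (A/T), site 8 (C/T), site 14 (C/A), site 16 (C/T), site 17 (G/T), site 21 (T/A), site 22 (C/G), site 23 (C/A), site 25 (G/A), site 26 (T/A), site 27 (C/G), site 33 (A/C), site 35 (C/G).
p = 14/38 = 0.368421.
d = −0.75 · ln(1 − (4/3)·0.368421) = −0.75 · ln(0.508772) = −0.75 · (-0.675755) = 0.5068.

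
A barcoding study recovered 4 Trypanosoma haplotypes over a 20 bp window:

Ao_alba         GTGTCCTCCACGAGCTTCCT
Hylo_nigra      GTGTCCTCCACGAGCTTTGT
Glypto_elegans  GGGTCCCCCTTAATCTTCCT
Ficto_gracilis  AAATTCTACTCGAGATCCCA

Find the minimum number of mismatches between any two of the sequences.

2

Pairwise Hamming distances:
  Ao_alba vs Hylo_nigra: 2
  Ao_alba vs Glypto_elegans: 6
  Ao_alba vs Ficto_gracilis: 9
  Hylo_nigra vs Glypto_elegans: 8
  Hylo_nigra vs Ficto_gracilis: 11
  Glypto_elegans vs Ficto_gracilis: 12
The smallest is 2, between Ao_alba and Hylo_nigra.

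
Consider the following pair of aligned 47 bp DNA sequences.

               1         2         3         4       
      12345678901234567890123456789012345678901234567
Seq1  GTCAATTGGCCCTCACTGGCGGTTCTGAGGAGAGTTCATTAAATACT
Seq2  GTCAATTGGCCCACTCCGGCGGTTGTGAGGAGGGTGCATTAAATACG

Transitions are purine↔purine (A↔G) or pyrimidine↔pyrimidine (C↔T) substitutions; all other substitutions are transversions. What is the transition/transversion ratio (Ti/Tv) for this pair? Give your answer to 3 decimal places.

0.400

Differing sites — 13:T/A (Tv); 15:A/T (Tv); 17:T/C (Ti); 25:C/G (Tv); 33:A/G (Ti); 36:T/G (Tv); 47:T/G (Tv).
Of the 7 differences, 2 transitions and 5 transversions, so Ti/Tv = 2/5 = 0.400.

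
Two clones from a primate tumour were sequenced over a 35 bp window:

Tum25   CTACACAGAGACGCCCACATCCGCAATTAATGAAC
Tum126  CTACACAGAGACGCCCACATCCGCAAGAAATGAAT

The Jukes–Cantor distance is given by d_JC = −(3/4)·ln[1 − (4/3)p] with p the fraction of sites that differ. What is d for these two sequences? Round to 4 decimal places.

0.0910

The sequences differ at positions 27 (T/G), 28 (T/A), 35 (C/T).
p = 3/35 = 0.085714.
d = −0.75 · ln(1 − (4/3)·0.085714) = −0.75 · ln(0.885715) = −0.75 · (-0.121360) = 0.0910.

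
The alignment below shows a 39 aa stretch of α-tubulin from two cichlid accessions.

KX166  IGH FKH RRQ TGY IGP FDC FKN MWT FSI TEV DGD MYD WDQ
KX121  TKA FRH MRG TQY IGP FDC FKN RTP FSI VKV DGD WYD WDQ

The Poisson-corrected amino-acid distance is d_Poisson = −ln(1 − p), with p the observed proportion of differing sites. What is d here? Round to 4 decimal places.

0.4055

Differing sites — 1:I/T; 2:G/K; 3:H/A; 5:K/R; 7:R/M; 9:Q/G; 11:G/Q; 22:M/R; 23:W/T; 24:T/P; 28:T/V; 29:E/K; 34:M/W.
p = 13/39 = 0.333333.
d = −ln(1 − 0.333333) = −ln(0.666667) = 0.4055.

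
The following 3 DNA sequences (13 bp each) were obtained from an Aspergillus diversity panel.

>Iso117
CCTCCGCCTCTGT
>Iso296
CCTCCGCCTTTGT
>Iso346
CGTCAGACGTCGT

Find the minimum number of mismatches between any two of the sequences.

Pairwise Hamming distances:
  Iso117 vs Iso296: 1
  Iso117 vs Iso346: 6
  Iso296 vs Iso346: 5
The smallest is 1, between Iso117 and Iso296.

1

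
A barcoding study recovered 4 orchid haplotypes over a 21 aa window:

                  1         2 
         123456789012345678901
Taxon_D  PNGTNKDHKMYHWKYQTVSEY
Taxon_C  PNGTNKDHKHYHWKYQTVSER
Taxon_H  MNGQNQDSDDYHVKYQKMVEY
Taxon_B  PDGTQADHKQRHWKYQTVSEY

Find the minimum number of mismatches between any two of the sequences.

2

Pairwise Hamming distances:
  Taxon_D vs Taxon_C: 2
  Taxon_D vs Taxon_H: 10
  Taxon_D vs Taxon_B: 5
  Taxon_C vs Taxon_H: 11
  Taxon_C vs Taxon_B: 6
  Taxon_H vs Taxon_B: 13
The smallest is 2, between Taxon_D and Taxon_C.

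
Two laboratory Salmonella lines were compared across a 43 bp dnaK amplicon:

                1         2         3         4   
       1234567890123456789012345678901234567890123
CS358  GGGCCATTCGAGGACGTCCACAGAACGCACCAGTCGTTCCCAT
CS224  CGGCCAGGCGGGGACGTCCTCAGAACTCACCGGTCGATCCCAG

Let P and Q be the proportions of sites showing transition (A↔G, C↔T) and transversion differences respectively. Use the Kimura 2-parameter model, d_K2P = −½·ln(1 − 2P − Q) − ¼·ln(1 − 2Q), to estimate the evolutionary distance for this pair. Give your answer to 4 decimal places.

Differing sites — 1:G/C (Tv); 7:T/G (Tv); 8:T/G (Tv); 11:A/G (Ti); 20:A/T (Tv); 27:G/T (Tv); 32:A/G (Ti); 37:T/A (Tv); 43:T/G (Tv).
Of the 9 differences, 2 transitions and 7 transversions over 43 sites: P = 2/43 = 0.046512, Q = 7/43 = 0.162791.
d = −0.5·ln(0.744185) − 0.25·ln(0.674418) = −0.5·(-0.295466) − 0.25·(-0.393905) = 0.2462.

0.2462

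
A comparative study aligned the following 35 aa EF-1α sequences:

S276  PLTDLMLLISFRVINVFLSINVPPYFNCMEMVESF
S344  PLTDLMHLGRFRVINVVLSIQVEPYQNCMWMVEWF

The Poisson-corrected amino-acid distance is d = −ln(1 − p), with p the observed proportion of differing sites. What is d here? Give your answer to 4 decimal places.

Mismatches occur at site 7 (L↔H), site 9 (I↔G), site 10 (S↔R), site 17 (F↔V), site 21 (N↔Q), site 23 (P↔E), site 26 (F↔Q), site 30 (E↔W), site 34 (S↔W).
p = 9/35 = 0.257143.
d = −ln(1 − 0.257143) = −ln(0.742857) = 0.2973.

0.2973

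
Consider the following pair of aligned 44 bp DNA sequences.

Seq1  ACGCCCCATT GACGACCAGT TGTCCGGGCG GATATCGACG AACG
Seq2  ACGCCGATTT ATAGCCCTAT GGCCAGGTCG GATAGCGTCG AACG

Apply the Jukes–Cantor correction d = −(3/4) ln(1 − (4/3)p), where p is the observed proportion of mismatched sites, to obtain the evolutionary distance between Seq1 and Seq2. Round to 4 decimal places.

The sequences differ at positions 6 (C/G), 7 (C/A), 8 (A/T), 11 (G/A), 12 (A/T), 13 (C/A), 15 (A/C), 18 (A/T), 19 (G/A), 21 (T/G), 23 (T/C), 25 (C/A), 28 (G/T), 35 (T/G), 38 (A/T).
p = 15/44 = 0.340909.
d = −0.75 · ln(1 − (4/3)·0.340909) = −0.75 · ln(0.545455) = −0.75 · (-0.606135) = 0.4546.

0.4546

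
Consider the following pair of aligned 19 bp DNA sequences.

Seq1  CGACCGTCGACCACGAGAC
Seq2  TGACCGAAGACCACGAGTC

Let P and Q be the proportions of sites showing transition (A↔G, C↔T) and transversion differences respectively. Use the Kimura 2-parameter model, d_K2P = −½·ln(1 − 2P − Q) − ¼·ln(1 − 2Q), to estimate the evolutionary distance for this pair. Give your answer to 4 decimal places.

The sequences differ at positions 1 (C/T, transition), 7 (T/A, transversion), 8 (C/A, transversion), 18 (A/T, transversion).
Of the 4 differences, 1 transition and 3 transversions over 19 sites: P = 1/19 = 0.052632, Q = 3/19 = 0.157895.
d = −0.5·ln(0.736841) − 0.25·ln(0.684210) = −0.5·(-0.305383) − 0.25·(-0.379490) = 0.2476.

0.2476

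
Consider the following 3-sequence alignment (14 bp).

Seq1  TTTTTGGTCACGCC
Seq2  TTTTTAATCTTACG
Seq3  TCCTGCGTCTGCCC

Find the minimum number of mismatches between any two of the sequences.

Pairwise Hamming distances:
  Seq1 vs Seq2: 6
  Seq1 vs Seq3: 7
  Seq2 vs Seq3: 8
The smallest is 6, between Seq1 and Seq2.

6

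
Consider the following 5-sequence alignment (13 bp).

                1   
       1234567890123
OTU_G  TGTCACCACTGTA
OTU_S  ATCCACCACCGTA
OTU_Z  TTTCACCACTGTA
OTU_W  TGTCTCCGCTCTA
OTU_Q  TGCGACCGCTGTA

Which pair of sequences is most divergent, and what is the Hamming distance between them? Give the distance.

7

Pairwise Hamming distances:
  OTU_G vs OTU_S: 4
  OTU_G vs OTU_Z: 1
  OTU_G vs OTU_W: 3
  OTU_G vs OTU_Q: 3
  OTU_S vs OTU_Z: 3
  OTU_S vs OTU_W: 7
  OTU_S vs OTU_Q: 5
  OTU_Z vs OTU_W: 4
  OTU_Z vs OTU_Q: 4
  OTU_W vs OTU_Q: 4
The largest is 7, between OTU_S and OTU_W.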